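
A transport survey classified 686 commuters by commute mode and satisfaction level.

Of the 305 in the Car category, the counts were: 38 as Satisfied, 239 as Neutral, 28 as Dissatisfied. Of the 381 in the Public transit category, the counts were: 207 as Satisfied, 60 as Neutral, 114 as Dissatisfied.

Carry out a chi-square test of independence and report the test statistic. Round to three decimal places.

Row totals: 305, 381. Column totals: 245, 299, 142. Grand total N = 686.
Expected counts (row total × column total / N):
  Car, Satisfied: 305×245/686 = 108.9286
  Car, Neutral: 305×299/686 = 132.9373
  Car, Dissatisfied: 305×142/686 = 63.1341
  Public transit, Satisfied: 381×245/686 = 136.0714
  Public transit, Neutral: 381×299/686 = 166.0627
  Public transit, Dissatisfied: 381×142/686 = 78.8659
Contributions (O − E)²/E:
  (38 − 108.9286)²/108.9286 = 46.1850
  (239 − 132.9373)²/132.9373 = 84.6211
  (28 − 63.1341)²/63.1341 = 19.5521
  (207 − 136.0714)²/136.0714 = 36.9723
  (60 − 166.0627)²/166.0627 = 67.7413
  (114 − 78.8659)²/78.8659 = 15.6519
χ² = 46.1850 + 84.6211 + 19.5521 + 36.9723 + 67.7413 + 15.6519 = 270.724

270.724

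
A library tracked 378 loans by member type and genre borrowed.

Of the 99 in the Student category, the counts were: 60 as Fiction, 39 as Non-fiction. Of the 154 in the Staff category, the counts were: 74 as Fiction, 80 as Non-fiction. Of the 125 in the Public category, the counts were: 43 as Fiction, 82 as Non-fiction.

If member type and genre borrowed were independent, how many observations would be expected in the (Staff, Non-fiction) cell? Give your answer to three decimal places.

Row total (Staff) = 154; column total (Non-fiction) = 201; grand total N = 378.
Expected count = (row total × column total) / N = 154 × 201 / 378 = 81.889.

81.889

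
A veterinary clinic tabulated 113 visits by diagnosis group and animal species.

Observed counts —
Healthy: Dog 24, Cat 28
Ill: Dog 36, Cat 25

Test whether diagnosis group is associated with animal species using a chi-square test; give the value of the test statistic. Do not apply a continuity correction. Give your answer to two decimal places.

Row totals: 52, 61. Column totals: 60, 53. Grand total N = 113.
Expected counts (row total × column total / N):
  Healthy, Dog: 52×60/113 = 27.6106
  Healthy, Cat: 52×53/113 = 24.3894
  Ill, Dog: 61×60/113 = 32.3894
  Ill, Cat: 61×53/113 = 28.6106
Contributions (O − E)²/E:
  (24 − 27.6106)²/27.6106 = 0.4722
  (28 − 24.3894)²/24.3894 = 0.5345
  (36 − 32.3894)²/32.3894 = 0.4025
  (25 − 28.6106)²/28.6106 = 0.4557
χ² = 0.4722 + 0.5345 + 0.4025 + 0.4557 = 1.86

1.86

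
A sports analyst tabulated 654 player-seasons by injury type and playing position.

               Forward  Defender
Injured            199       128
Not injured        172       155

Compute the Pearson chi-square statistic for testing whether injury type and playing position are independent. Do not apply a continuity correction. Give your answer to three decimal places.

Row totals: 327, 327. Column totals: 371, 283. Grand total N = 654.
Expected counts (row total × column total / N):
  Injured, Forward: 327×371/654 = 185.5000
  Injured, Defender: 327×283/654 = 141.5000
  Not injured, Forward: 327×371/654 = 185.5000
  Not injured, Defender: 327×283/654 = 141.5000
Contributions (O − E)²/E:
  (199 − 185.5000)²/185.5000 = 0.9825
  (128 − 141.5000)²/141.5000 = 1.2880
  (172 − 185.5000)²/185.5000 = 0.9825
  (155 − 141.5000)²/141.5000 = 1.2880
χ² = 0.9825 + 1.2880 + 0.9825 + 1.2880 = 4.541

4.541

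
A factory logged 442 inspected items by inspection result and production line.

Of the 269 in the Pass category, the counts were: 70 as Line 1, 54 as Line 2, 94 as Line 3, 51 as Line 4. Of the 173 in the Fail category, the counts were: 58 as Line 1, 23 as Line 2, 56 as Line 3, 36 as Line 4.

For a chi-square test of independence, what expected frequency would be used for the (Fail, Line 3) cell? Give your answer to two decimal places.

58.71

Row total (Fail) = 173; column total (Line 3) = 150; grand total N = 442.
Expected count = (row total × column total) / N = 173 × 150 / 442 = 58.71.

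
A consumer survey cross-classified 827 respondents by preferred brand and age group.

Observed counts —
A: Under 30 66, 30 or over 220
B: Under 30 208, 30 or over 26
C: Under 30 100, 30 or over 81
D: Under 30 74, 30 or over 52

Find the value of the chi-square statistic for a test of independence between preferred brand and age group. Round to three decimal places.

Row totals: 286, 234, 181, 126. Column totals: 448, 379. Grand total N = 827.
Expected counts (row total × column total / N):
  A, Under 30: 286×448/827 = 154.9311
  A, 30 or over: 286×379/827 = 131.0689
  B, Under 30: 234×448/827 = 126.7618
  B, 30 or over: 234×379/827 = 107.2382
  C, Under 30: 181×448/827 = 98.0508
  C, 30 or over: 181×379/827 = 82.9492
  D, Under 30: 126×448/827 = 68.2563
  D, 30 or over: 126×379/827 = 57.7437
Contributions (O − E)²/E:
  (66 − 154.9311)²/154.9311 = 51.0468
  (220 − 131.0689)²/131.0689 = 60.3403
  (208 − 126.7618)²/126.7618 = 52.0634
  (26 − 107.2382)²/107.2382 = 61.5419
  (100 − 98.0508)²/98.0508 = 0.0387
  (81 − 82.9492)²/82.9492 = 0.0458
  (74 − 68.2563)²/68.2563 = 0.4833
  (52 − 57.7437)²/57.7437 = 0.5713
χ² = 51.0468 + 60.3403 + 52.0634 + 61.5419 + 0.0387 + 0.0458 + 0.4833 + 0.5713 = 226.132

226.132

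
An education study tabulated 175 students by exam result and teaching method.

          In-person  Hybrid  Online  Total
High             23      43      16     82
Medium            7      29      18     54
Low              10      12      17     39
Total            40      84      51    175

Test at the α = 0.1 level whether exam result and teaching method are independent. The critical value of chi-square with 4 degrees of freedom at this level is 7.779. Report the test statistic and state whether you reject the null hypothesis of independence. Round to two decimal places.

Grand total N = 175.
Expected counts (row total × column total / N):
  High, In-person: 82×40/175 = 18.7429
  High, Hybrid: 82×84/175 = 39.3600
  High, Online: 82×51/175 = 23.8971
  Medium, In-person: 54×40/175 = 12.3429
  Medium, Hybrid: 54×84/175 = 25.9200
  Medium, Online: 54×51/175 = 15.7371
  Low, In-person: 39×40/175 = 8.9143
  Low, Hybrid: 39×84/175 = 18.7200
  Low, Online: 39×51/175 = 11.3657
Contributions (O − E)²/E:
  (23 − 18.7429)²/18.7429 = 0.9669
  (43 − 39.3600)²/39.3600 = 0.3366
  (16 − 23.8971)²/23.8971 = 2.6097
  (7 − 12.3429)²/12.3429 = 2.3128
  (29 − 25.9200)²/25.9200 = 0.3660
  (18 − 15.7371)²/15.7371 = 0.3254
  (10 − 8.9143)²/8.9143 = 0.1322
  (12 − 18.7200)²/18.7200 = 2.4123
  (17 − 11.3657)²/11.3657 = 2.7931
χ² = 0.9669 + 0.3366 + 2.6097 + 2.3128 + 0.3660 + 0.3254 + 0.1322 + 2.4123 + 2.7931 = 12.26
df = (3−1)(3−1) = 4. Since 12.26 > 7.779, reject the null hypothesis of independence at α = 0.1.

12.26; reject H₀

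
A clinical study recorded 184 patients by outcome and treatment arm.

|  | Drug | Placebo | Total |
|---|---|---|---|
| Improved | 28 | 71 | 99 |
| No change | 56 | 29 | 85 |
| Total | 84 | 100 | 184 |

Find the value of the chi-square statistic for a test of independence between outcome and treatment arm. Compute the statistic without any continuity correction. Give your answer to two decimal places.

26.06

Grand total N = 184.
Expected counts (row total × column total / N):
  Improved, Drug: 99×84/184 = 45.196
  Improved, Placebo: 99×100/184 = 53.804
  No change, Drug: 85×84/184 = 38.804
  No change, Placebo: 85×100/184 = 46.196
Contributions (O − E)²/E:
  (28 − 45.196)²/45.196 = 6.5427
  (71 − 53.804)²/53.804 = 5.4959
  (56 − 38.804)²/38.804 = 7.6204
  (29 − 46.196)²/46.196 = 6.4010
χ² = 6.5427 + 5.4959 + 7.6204 + 6.4010 = 26.06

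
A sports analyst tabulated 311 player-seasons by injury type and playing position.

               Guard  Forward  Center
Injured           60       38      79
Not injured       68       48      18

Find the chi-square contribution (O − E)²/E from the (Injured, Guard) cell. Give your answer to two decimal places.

Row total (Injured) = 177; column total (Guard) = 128; N = 311.
Expected count E = 177 × 128 / 311 = 72.849.
Contribution = (O − E)²/E = (60 − 72.849)² / 72.849 = 2.27.

2.27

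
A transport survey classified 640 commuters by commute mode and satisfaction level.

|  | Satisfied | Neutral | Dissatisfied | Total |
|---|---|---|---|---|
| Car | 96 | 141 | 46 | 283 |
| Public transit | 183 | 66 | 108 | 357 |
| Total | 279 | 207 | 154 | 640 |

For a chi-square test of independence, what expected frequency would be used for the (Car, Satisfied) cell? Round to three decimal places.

123.370

Row total (Car) = 283; column total (Satisfied) = 279; grand total N = 640.
Expected count = (row total × column total) / N = 283 × 279 / 640 = 123.370.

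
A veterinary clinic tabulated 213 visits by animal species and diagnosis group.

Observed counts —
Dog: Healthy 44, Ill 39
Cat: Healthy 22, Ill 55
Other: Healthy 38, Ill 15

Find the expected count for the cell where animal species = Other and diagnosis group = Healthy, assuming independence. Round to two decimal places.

Row total (Other) = 53; column total (Healthy) = 104; grand total N = 213.
Expected count = (row total × column total) / N = 53 × 104 / 213 = 25.88.

25.88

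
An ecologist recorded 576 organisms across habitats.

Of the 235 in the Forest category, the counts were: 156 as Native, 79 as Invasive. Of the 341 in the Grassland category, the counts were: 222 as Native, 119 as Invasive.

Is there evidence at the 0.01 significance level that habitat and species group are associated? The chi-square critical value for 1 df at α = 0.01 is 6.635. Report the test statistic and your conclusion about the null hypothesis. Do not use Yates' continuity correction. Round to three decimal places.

Row totals: 235, 341. Column totals: 378, 198. Grand total N = 576.
Expected counts (row total × column total / N):
  Forest, Native: 235×378/576 = 154.2188
  Forest, Invasive: 235×198/576 = 80.7812
  Grassland, Native: 341×378/576 = 223.7812
  Grassland, Invasive: 341×198/576 = 117.2188
Contributions (O − E)²/E:
  (156 − 154.2188)²/154.2188 = 0.0206
  (79 − 80.7812)²/80.7812 = 0.0393
  (222 − 223.7812)²/223.7812 = 0.0142
  (119 − 117.2188)²/117.2188 = 0.0271
χ² = 0.0206 + 0.0393 + 0.0142 + 0.0271 = 0.101
df = (2−1)(2−1) = 1. Since 0.101 < 6.635, fail to reject the null hypothesis of independence at α = 0.01.

0.101; fail to reject H₀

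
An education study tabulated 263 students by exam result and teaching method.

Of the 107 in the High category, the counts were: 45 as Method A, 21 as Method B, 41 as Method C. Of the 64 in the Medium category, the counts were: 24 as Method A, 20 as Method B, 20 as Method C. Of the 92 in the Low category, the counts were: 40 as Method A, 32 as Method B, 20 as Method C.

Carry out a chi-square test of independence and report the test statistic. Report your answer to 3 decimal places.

Row totals: 107, 64, 92. Column totals: 109, 73, 81. Grand total N = 263.
Expected counts (row total × column total / N):
  High, Method A: 107×109/263 = 44.3460
  High, Method B: 107×73/263 = 29.6996
  High, Method C: 107×81/263 = 32.9544
  Medium, Method A: 64×109/263 = 26.5247
  Medium, Method B: 64×73/263 = 17.7643
  Medium, Method C: 64×81/263 = 19.7110
  Low, Method A: 92×109/263 = 38.1293
  Low, Method B: 92×73/263 = 25.5361
  Low, Method C: 92×81/263 = 28.3346
Contributions (O − E)²/E:
  (45 − 44.3460)²/44.3460 = 0.0096
  (21 − 29.6996)²/29.6996 = 2.5483
  (41 − 32.9544)²/32.9544 = 1.9643
  (24 − 26.5247)²/26.5247 = 0.2403
  (20 − 17.7643)²/17.7643 = 0.2814
  (20 − 19.7110)²/19.7110 = 0.0042
  (40 − 38.1293)²/38.1293 = 0.0918
  (32 − 25.5361)²/25.5361 = 1.6362
  (20 − 28.3346)²/28.3346 = 2.4516
χ² = 0.0096 + 2.5483 + 1.9643 + 0.2403 + 0.2814 + 0.0042 + 0.0918 + 1.6362 + 2.4516 = 9.228

9.228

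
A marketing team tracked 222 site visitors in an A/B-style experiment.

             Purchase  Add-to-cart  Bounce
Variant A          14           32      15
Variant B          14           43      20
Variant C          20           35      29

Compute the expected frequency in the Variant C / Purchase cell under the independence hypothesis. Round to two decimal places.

18.16

Row total (Variant C) = 84; column total (Purchase) = 48; grand total N = 222.
Expected count = (row total × column total) / N = 84 × 48 / 222 = 18.16.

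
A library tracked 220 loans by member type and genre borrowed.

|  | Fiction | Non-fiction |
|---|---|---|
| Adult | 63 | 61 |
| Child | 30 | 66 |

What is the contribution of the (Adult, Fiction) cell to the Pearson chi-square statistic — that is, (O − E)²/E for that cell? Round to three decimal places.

Row total (Adult) = 124; column total (Fiction) = 93; N = 220.
Expected count E = 124 × 93 / 220 = 52.4182.
Contribution = (O − E)²/E = (63 − 52.4182)² / 52.4182 = 2.136.

2.136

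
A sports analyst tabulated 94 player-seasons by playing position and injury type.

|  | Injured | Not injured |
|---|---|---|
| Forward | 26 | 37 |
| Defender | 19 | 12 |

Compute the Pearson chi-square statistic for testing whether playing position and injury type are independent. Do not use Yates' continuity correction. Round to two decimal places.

Row totals: 63, 31. Column totals: 45, 49. Grand total N = 94.
Expected counts (row total × column total / N):
  Forward, Injured: 63×45/94 = 30.160
  Forward, Not injured: 63×49/94 = 32.840
  Defender, Injured: 31×45/94 = 14.840
  Defender, Not injured: 31×49/94 = 16.160
Contributions (O − E)²/E:
  (26 − 30.160)²/30.160 = 0.5738
  (37 − 32.840)²/32.840 = 0.5270
  (19 − 14.840)²/14.840 = 1.1661
  (12 − 16.160)²/16.160 = 1.0709
χ² = 0.5738 + 0.5270 + 1.1661 + 1.0709 = 3.34

3.34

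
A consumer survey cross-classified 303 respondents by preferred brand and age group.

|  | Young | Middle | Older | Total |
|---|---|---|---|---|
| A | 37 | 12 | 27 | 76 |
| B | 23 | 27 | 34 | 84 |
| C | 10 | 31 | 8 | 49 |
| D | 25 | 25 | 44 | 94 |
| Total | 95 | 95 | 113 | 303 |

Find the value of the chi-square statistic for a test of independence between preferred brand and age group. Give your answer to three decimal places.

41.087

Grand total N = 303.
Expected counts (row total × column total / N):
  A, Young: 76×95/303 = 23.8284
  A, Middle: 76×95/303 = 23.8284
  A, Older: 76×113/303 = 28.3432
  B, Young: 84×95/303 = 26.3366
  B, Middle: 84×95/303 = 26.3366
  B, Older: 84×113/303 = 31.3267
  C, Young: 49×95/303 = 15.3630
  C, Middle: 49×95/303 = 15.3630
  C, Older: 49×113/303 = 18.2739
  D, Young: 94×95/303 = 29.4719
  D, Middle: 94×95/303 = 29.4719
  D, Older: 94×113/303 = 35.0561
Contributions (O − E)²/E:
  (37 − 23.8284)²/23.8284 = 7.2809
  (12 − 23.8284)²/23.8284 = 5.8716
  (27 − 28.3432)²/28.3432 = 0.0637
  (23 − 26.3366)²/26.3366 = 0.4227
  (27 − 26.3366)²/26.3366 = 0.0167
  (34 − 31.3267)²/31.3267 = 0.2281
  (10 − 15.3630)²/15.3630 = 1.8721
  (31 − 15.3630)²/15.3630 = 15.9159
  (8 − 18.2739)²/18.2739 = 5.7762
  (25 − 29.4719)²/29.4719 = 0.6785
  (25 − 29.4719)²/29.4719 = 0.6785
  (44 − 35.0561)²/35.0561 = 2.2819
χ² = 7.2809 + 5.8716 + 0.0637 + 0.4227 + 0.0167 + 0.2281 + 1.8721 + 15.9159 + 5.7762 + 0.6785 + 0.6785 + 2.2819 = 41.087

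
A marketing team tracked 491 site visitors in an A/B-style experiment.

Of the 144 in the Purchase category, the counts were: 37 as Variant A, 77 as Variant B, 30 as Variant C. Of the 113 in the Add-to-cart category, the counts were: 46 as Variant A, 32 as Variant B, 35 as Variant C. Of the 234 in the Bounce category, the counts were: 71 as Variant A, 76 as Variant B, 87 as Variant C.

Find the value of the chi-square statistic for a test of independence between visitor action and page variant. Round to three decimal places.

26.233

Row totals: 144, 113, 234. Column totals: 154, 185, 152. Grand total N = 491.
Expected counts (row total × column total / N):
  Purchase, Variant A: 144×154/491 = 45.1650
  Purchase, Variant B: 144×185/491 = 54.2566
  Purchase, Variant C: 144×152/491 = 44.5784
  Add-to-cart, Variant A: 113×154/491 = 35.4420
  Add-to-cart, Variant B: 113×185/491 = 42.5764
  Add-to-cart, Variant C: 113×152/491 = 34.9817
  Bounce, Variant A: 234×154/491 = 73.3931
  Bounce, Variant B: 234×185/491 = 88.1670
  Bounce, Variant C: 234×152/491 = 72.4399
Contributions (O − E)²/E:
  (37 − 45.1650)²/45.1650 = 1.4761
  (77 − 54.2566)²/54.2566 = 9.5336
  (30 − 44.5784)²/44.5784 = 4.7675
  (46 − 35.4420)²/35.4420 = 3.1452
  (32 − 42.5764)²/42.5764 = 2.6273
  (35 − 34.9817)²/34.9817 = 0.0000
  (71 − 73.3931)²/73.3931 = 0.0780
  (76 − 88.1670)²/88.1670 = 1.6790
  (87 − 72.4399)²/72.4399 = 2.9265
χ² = 1.4761 + 9.5336 + 4.7675 + 3.1452 + 2.6273 + 0.0000 + 0.0780 + 1.6790 + 2.9265 = 26.233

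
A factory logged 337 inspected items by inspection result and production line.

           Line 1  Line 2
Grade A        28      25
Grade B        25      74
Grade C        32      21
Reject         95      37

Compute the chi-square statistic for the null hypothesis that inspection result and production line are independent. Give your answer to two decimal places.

Row totals: 53, 99, 53, 132. Column totals: 180, 157. Grand total N = 337.
Expected counts (row total × column total / N):
  Grade A, Line 1: 53×180/337 = 28.309
  Grade A, Line 2: 53×157/337 = 24.691
  Grade B, Line 1: 99×180/337 = 52.878
  Grade B, Line 2: 99×157/337 = 46.122
  Grade C, Line 1: 53×180/337 = 28.309
  Grade C, Line 2: 53×157/337 = 24.691
  Reject, Line 1: 132×180/337 = 70.504
  Reject, Line 2: 132×157/337 = 61.496
Contributions (O − E)²/E:
  (28 − 28.309)²/28.309 = 0.0034
  (25 − 24.691)²/24.691 = 0.0039
  (25 − 52.878)²/52.878 = 14.6977
  (74 − 46.122)²/46.122 = 16.8506
  (32 − 28.309)²/28.309 = 0.4812
  (21 − 24.691)²/24.691 = 0.5518
  (95 − 70.504)²/70.504 = 8.5109
  (37 − 61.496)²/61.496 = 9.7576
χ² = 0.0034 + 0.0039 + 14.6977 + 16.8506 + 0.4812 + 0.5518 + 8.5109 + 9.7576 = 50.86

50.86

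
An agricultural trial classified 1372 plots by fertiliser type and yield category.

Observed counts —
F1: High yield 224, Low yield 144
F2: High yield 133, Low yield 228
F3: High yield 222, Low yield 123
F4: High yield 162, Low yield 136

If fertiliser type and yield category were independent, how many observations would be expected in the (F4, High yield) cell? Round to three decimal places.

160.946

Row total (F4) = 298; column total (High yield) = 741; grand total N = 1372.
Expected count = (row total × column total) / N = 298 × 741 / 1372 = 160.946.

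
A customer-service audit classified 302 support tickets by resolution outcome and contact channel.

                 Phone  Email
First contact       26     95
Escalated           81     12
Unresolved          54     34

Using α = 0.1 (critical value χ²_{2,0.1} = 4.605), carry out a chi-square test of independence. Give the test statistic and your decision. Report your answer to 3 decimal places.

94.175; reject H₀

Row totals: 121, 93, 88. Column totals: 161, 141. Grand total N = 302.
Expected counts (row total × column total / N):
  First contact, Phone: 121×161/302 = 64.50662
  First contact, Email: 121×141/302 = 56.49338
  Escalated, Phone: 93×161/302 = 49.57947
  Escalated, Email: 93×141/302 = 43.42053
  Unresolved, Phone: 88×161/302 = 46.91391
  Unresolved, Email: 88×141/302 = 41.08609
Contributions (O − E)²/E:
  (26 − 64.50662)²/64.50662 = 22.9862
  (95 − 56.49338)²/56.49338 = 26.2466
  (81 − 49.57947)²/49.57947 = 19.9125
  (12 − 43.42053)²/43.42053 = 22.7369
  (54 − 46.91391)²/46.91391 = 1.0703
  (34 − 41.08609)²/41.08609 = 1.2221
χ² = 22.9862 + 26.2466 + 19.9125 + 22.7369 + 1.0703 + 1.2221 = 94.175
df = (3−1)(2−1) = 2. Since 94.175 > 4.605, reject the null hypothesis of independence at α = 0.1.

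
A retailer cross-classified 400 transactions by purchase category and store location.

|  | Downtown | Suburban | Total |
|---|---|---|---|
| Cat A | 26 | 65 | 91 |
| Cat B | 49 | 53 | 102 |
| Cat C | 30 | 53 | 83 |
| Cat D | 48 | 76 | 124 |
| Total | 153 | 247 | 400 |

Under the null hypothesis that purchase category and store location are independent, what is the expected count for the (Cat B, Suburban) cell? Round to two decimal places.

Row total (Cat B) = 102; column total (Suburban) = 247; grand total N = 400.
Expected count = (row total × column total) / N = 102 × 247 / 400 = 62.99.

62.99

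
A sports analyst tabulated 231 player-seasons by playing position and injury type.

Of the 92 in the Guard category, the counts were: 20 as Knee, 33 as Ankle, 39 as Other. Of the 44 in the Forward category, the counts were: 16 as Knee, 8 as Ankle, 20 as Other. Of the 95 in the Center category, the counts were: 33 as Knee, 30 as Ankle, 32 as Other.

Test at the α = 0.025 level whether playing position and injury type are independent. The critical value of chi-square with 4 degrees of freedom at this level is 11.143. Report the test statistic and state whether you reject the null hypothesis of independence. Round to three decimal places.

7.884; fail to reject H₀

Row totals: 92, 44, 95. Column totals: 69, 71, 91. Grand total N = 231.
Expected counts (row total × column total / N):
  Guard, Knee: 92×69/231 = 27.4805
  Guard, Ankle: 92×71/231 = 28.2771
  Guard, Other: 92×91/231 = 36.2424
  Forward, Knee: 44×69/231 = 13.1429
  Forward, Ankle: 44×71/231 = 13.5238
  Forward, Other: 44×91/231 = 17.3333
  Center, Knee: 95×69/231 = 28.3766
  Center, Ankle: 95×71/231 = 29.1991
  Center, Other: 95×91/231 = 37.4242
Contributions (O − E)²/E:
  (20 − 27.4805)²/27.4805 = 2.0363
  (33 − 28.2771)²/28.2771 = 0.7888
  (39 − 36.2424)²/36.2424 = 0.2098
  (16 − 13.1429)²/13.1429 = 0.6211
  (8 − 13.5238)²/13.5238 = 2.2562
  (20 − 17.3333)²/17.3333 = 0.4103
  (33 − 28.3766)²/28.3766 = 0.7533
  (30 − 29.1991)²/29.1991 = 0.0220
  (32 − 37.4242)²/37.4242 = 0.7862
χ² = 2.0363 + 0.7888 + 0.2098 + 0.6211 + 2.2562 + 0.4103 + 0.7533 + 0.0220 + 0.7862 = 7.884
df = (3−1)(3−1) = 4. Since 7.884 < 11.143, fail to reject the null hypothesis of independence at α = 0.025.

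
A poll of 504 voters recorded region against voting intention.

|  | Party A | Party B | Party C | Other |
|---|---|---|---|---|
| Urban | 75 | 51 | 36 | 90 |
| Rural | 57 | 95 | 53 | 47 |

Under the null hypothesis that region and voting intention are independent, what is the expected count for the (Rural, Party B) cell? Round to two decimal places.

73.00

Row total (Rural) = 252; column total (Party B) = 146; grand total N = 504.
Expected count = (row total × column total) / N = 252 × 146 / 504 = 73.00.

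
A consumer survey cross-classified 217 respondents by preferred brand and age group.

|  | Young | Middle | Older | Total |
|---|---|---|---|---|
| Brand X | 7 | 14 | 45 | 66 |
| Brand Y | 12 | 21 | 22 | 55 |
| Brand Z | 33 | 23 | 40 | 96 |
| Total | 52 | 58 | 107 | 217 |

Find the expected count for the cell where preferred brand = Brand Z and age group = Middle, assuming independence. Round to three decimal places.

Row total (Brand Z) = 96; column total (Middle) = 58; grand total N = 217.
Expected count = (row total × column total) / N = 96 × 58 / 217 = 25.659.

25.659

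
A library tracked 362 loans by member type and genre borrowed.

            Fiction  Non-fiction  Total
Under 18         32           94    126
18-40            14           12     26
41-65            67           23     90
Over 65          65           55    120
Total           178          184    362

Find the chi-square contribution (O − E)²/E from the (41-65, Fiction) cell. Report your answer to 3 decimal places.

11.691

Row total (41-65) = 90; column total (Fiction) = 178; N = 362.
Expected count E = 90 × 178 / 362 = 44.2541.
Contribution = (O − E)²/E = (67 − 44.2541)² / 44.2541 = 11.691.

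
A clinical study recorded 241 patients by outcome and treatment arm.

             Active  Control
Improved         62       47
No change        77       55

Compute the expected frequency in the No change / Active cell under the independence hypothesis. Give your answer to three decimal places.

Row total (No change) = 132; column total (Active) = 139; grand total N = 241.
Expected count = (row total × column total) / N = 132 × 139 / 241 = 76.133.

76.133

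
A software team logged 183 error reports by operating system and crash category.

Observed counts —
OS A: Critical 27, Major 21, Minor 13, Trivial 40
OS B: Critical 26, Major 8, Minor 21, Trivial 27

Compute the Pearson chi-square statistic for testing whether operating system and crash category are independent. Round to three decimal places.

8.369

Row totals: 101, 82. Column totals: 53, 29, 34, 67. Grand total N = 183.
Expected counts (row total × column total / N):
  OS A, Critical: 101×53/183 = 29.2514
  OS A, Major: 101×29/183 = 16.0055
  OS A, Minor: 101×34/183 = 18.7650
  OS A, Trivial: 101×67/183 = 36.9781
  OS B, Critical: 82×53/183 = 23.7486
  OS B, Major: 82×29/183 = 12.9945
  OS B, Minor: 82×34/183 = 15.2350
  OS B, Trivial: 82×67/183 = 30.0219
Contributions (O − E)²/E:
  (27 − 29.2514)²/29.2514 = 0.1733
  (21 − 16.0055)²/16.0055 = 1.5585
  (13 − 18.7650)²/18.7650 = 1.7711
  (40 − 36.9781)²/36.9781 = 0.2470
  (26 − 23.7486)²/23.7486 = 0.2134
  (8 − 12.9945)²/12.9945 = 1.9197
  (21 − 15.2350)²/15.2350 = 2.1815
  (27 − 30.0219)²/30.0219 = 0.3042
χ² = 0.1733 + 1.5585 + 1.7711 + 0.2470 + 0.2134 + 1.9197 + 2.1815 + 0.3042 = 8.369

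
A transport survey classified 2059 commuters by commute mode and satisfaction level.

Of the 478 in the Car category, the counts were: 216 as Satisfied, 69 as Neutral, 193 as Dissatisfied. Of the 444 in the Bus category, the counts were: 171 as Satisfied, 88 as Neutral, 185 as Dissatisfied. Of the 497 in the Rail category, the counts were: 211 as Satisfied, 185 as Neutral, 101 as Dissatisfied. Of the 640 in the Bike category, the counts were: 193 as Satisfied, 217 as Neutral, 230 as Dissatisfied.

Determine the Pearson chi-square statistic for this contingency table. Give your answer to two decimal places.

126.58

Row totals: 478, 444, 497, 640. Column totals: 791, 559, 709. Grand total N = 2059.
Expected counts (row total × column total / N):
  Car, Satisfied: 478×791/2059 = 183.632
  Car, Neutral: 478×559/2059 = 129.773
  Car, Dissatisfied: 478×709/2059 = 164.595
  Bus, Satisfied: 444×791/2059 = 170.570
  Bus, Neutral: 444×559/2059 = 120.542
  Bus, Dissatisfied: 444×709/2059 = 152.888
  Rail, Satisfied: 497×791/2059 = 190.931
  Rail, Neutral: 497×559/2059 = 134.931
  Rail, Dissatisfied: 497×709/2059 = 171.138
  Bike, Satisfied: 640×791/2059 = 245.867
  Bike, Neutral: 640×559/2059 = 173.754
  Bike, Dissatisfied: 640×709/2059 = 220.379
Contributions (O − E)²/E:
  (216 − 183.632)²/183.632 = 5.7054
  (69 − 129.773)²/129.773 = 28.4601
  (193 − 164.595)²/164.595 = 4.9020
  (171 − 170.570)²/170.570 = 0.0011
  (88 − 120.542)²/120.542 = 8.7852
  (185 − 152.888)²/152.888 = 6.7447
  (211 − 190.931)²/190.931 = 2.1095
  (185 − 134.931)²/134.931 = 18.5792
  (101 − 171.138)²/171.138 = 28.7449
  (193 − 245.867)²/245.867 = 11.3676
  (217 − 173.754)²/173.754 = 10.7636
  (230 − 220.379)²/220.379 = 0.4200
χ² = 5.7054 + 28.4601 + 4.9020 + 0.0011 + 8.7852 + 6.7447 + 2.1095 + 18.5792 + 28.7449 + 11.3676 + 10.7636 + 0.4200 = 126.58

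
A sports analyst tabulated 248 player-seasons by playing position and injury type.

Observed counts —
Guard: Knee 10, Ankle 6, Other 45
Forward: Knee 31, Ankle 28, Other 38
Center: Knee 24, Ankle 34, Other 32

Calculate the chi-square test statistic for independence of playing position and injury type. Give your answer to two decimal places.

27.18

Row totals: 61, 97, 90. Column totals: 65, 68, 115. Grand total N = 248.
Expected counts (row total × column total / N):
  Guard, Knee: 61×65/248 = 15.988
  Guard, Ankle: 61×68/248 = 16.726
  Guard, Other: 61×115/248 = 28.286
  Forward, Knee: 97×65/248 = 25.423
  Forward, Ankle: 97×68/248 = 26.597
  Forward, Other: 97×115/248 = 44.980
  Center, Knee: 90×65/248 = 23.589
  Center, Ankle: 90×68/248 = 24.677
  Center, Other: 90×115/248 = 41.734
Contributions (O − E)²/E:
  (10 − 15.988)²/15.988 = 2.2427
  (6 − 16.726)²/16.726 = 6.8783
  (45 − 28.286)²/28.286 = 9.8762
  (31 − 25.423)²/25.423 = 1.2234
  (28 − 26.597)²/26.597 = 0.0740
  (38 − 44.980)²/44.980 = 1.0832
  (24 − 23.589)²/23.589 = 0.0072
  (34 − 24.677)²/24.677 = 3.5222
  (32 − 41.734)²/41.734 = 2.2703
χ² = 2.2427 + 6.8783 + 9.8762 + 1.2234 + 0.0740 + 1.0832 + 0.0072 + 3.5222 + 2.2703 = 27.18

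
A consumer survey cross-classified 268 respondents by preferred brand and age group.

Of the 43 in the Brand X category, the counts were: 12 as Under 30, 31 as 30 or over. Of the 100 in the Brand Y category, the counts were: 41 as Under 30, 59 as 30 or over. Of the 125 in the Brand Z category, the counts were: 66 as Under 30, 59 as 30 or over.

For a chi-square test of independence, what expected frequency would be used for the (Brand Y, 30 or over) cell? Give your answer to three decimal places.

55.597

Row total (Brand Y) = 100; column total (30 or over) = 149; grand total N = 268.
Expected count = (row total × column total) / N = 100 × 149 / 268 = 55.597.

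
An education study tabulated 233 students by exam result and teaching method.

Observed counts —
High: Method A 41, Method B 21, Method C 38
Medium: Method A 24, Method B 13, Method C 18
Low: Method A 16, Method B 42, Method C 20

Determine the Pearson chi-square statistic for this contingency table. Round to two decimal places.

Row totals: 100, 55, 78. Column totals: 81, 76, 76. Grand total N = 233.
Expected counts (row total × column total / N):
  High, Method A: 100×81/233 = 34.764
  High, Method B: 100×76/233 = 32.618
  High, Method C: 100×76/233 = 32.618
  Medium, Method A: 55×81/233 = 19.120
  Medium, Method B: 55×76/233 = 17.940
  Medium, Method C: 55×76/233 = 17.940
  Low, Method A: 78×81/233 = 27.116
  Low, Method B: 78×76/233 = 25.442
  Low, Method C: 78×76/233 = 25.442
Contributions (O − E)²/E:
  (41 − 34.764)²/34.764 = 1.1186
  (21 − 32.618)²/32.618 = 4.1381
  (38 − 32.618)²/32.618 = 0.8880
  (24 − 19.120)²/19.120 = 1.2455
  (13 − 17.940)²/17.940 = 1.3603
  (18 − 17.940)²/17.940 = 0.0002
  (16 − 27.116)²/27.116 = 4.5569
  (42 − 25.442)²/25.442 = 10.7762
  (20 − 25.442)²/25.442 = 1.1640
χ² = 1.1186 + 4.1381 + 0.8880 + 1.2455 + 1.3603 + 0.0002 + 4.5569 + 10.7762 + 1.1640 = 25.25

25.25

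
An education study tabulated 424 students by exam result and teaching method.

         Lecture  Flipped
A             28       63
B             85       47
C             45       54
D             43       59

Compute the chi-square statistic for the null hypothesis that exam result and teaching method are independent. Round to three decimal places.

26.659

Row totals: 91, 132, 99, 102. Column totals: 201, 223. Grand total N = 424.
Expected counts (row total × column total / N):
  A, Lecture: 91×201/424 = 43.1392
  A, Flipped: 91×223/424 = 47.8608
  B, Lecture: 132×201/424 = 62.5755
  B, Flipped: 132×223/424 = 69.4245
  C, Lecture: 99×201/424 = 46.9316
  C, Flipped: 99×223/424 = 52.0684
  D, Lecture: 102×201/424 = 48.3538
  D, Flipped: 102×223/424 = 53.6462
Contributions (O − E)²/E:
  (28 − 43.1392)²/43.1392 = 5.3129
  (63 − 47.8608)²/47.8608 = 4.7888
  (85 − 62.5755)²/62.5755 = 8.0360
  (47 − 69.4245)²/69.4245 = 7.2432
  (45 − 46.9316)²/46.9316 = 0.0795
  (54 − 52.0684)²/52.0684 = 0.0717
  (43 − 48.3538)²/48.3538 = 0.5928
  (59 − 53.6462)²/53.6462 = 0.5343
χ² = 5.3129 + 4.7888 + 8.0360 + 7.2432 + 0.0795 + 0.0717 + 0.5928 + 0.5343 = 26.659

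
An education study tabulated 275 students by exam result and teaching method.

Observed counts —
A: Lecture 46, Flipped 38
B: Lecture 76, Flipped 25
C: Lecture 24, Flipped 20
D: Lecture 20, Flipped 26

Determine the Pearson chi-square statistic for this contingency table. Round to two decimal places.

Row totals: 84, 101, 44, 46. Column totals: 166, 109. Grand total N = 275.
Expected counts (row total × column total / N):
  A, Lecture: 84×166/275 = 50.7055
  A, Flipped: 84×109/275 = 33.2945
  B, Lecture: 101×166/275 = 60.9673
  B, Flipped: 101×109/275 = 40.0327
  C, Lecture: 44×166/275 = 26.5600
  C, Flipped: 44×109/275 = 17.4400
  D, Lecture: 46×166/275 = 27.7673
  D, Flipped: 46×109/275 = 18.2327
Contributions (O − E)²/E:
  (46 − 50.7055)²/50.7055 = 0.4367
  (38 − 33.2945)²/33.2945 = 0.6650
  (76 − 60.9673)²/60.9673 = 3.7066
  (25 − 40.0327)²/40.0327 = 5.6449
  (24 − 26.5600)²/26.5600 = 0.2467
  (20 − 17.4400)²/17.4400 = 0.3758
  (20 − 27.7673)²/27.7673 = 2.1727
  (26 − 18.2327)²/18.2327 = 3.3089
χ² = 0.4367 + 0.6650 + 3.7066 + 5.6449 + 0.2467 + 0.3758 + 2.1727 + 3.3089 = 16.56

16.56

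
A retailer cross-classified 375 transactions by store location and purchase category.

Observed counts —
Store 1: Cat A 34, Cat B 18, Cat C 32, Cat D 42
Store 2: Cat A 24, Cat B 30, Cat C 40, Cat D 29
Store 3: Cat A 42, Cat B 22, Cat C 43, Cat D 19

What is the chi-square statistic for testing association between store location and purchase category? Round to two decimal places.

Row totals: 126, 123, 126. Column totals: 100, 70, 115, 90. Grand total N = 375.
Expected counts (row total × column total / N):
  Store 1, Cat A: 126×100/375 = 33.600
  Store 1, Cat B: 126×70/375 = 23.520
  Store 1, Cat C: 126×115/375 = 38.640
  Store 1, Cat D: 126×90/375 = 30.240
  Store 2, Cat A: 123×100/375 = 32.800
  Store 2, Cat B: 123×70/375 = 22.960
  Store 2, Cat C: 123×115/375 = 37.720
  Store 2, Cat D: 123×90/375 = 29.520
  Store 3, Cat A: 126×100/375 = 33.600
  Store 3, Cat B: 126×70/375 = 23.520
  Store 3, Cat C: 126×115/375 = 38.640
  Store 3, Cat D: 126×90/375 = 30.240
Contributions (O − E)²/E:
  (34 − 33.600)²/33.600 = 0.0048
  (18 − 23.520)²/23.520 = 1.2955
  (32 − 38.640)²/38.640 = 1.1410
  (42 − 30.240)²/30.240 = 4.5733
  (24 − 32.800)²/32.800 = 2.3610
  (30 − 22.960)²/22.960 = 2.1586
  (40 − 37.720)²/37.720 = 0.1378
  (29 − 29.520)²/29.520 = 0.0092
  (42 − 33.600)²/33.600 = 2.1000
  (22 − 23.520)²/23.520 = 0.0982
  (43 − 38.640)²/38.640 = 0.4920
  (19 − 30.240)²/30.240 = 4.1778
χ² = 0.0048 + 1.2955 + 1.1410 + 4.5733 + 2.3610 + 2.1586 + 0.1378 + 0.0092 + 2.1000 + 0.0982 + 0.4920 + 4.1778 = 18.55

18.55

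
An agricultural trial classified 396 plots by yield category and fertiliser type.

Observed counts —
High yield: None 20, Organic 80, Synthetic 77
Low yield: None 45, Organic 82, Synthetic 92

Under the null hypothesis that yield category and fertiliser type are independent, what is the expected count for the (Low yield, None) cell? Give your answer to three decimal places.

35.947

Row total (Low yield) = 219; column total (None) = 65; grand total N = 396.
Expected count = (row total × column total) / N = 219 × 65 / 396 = 35.947.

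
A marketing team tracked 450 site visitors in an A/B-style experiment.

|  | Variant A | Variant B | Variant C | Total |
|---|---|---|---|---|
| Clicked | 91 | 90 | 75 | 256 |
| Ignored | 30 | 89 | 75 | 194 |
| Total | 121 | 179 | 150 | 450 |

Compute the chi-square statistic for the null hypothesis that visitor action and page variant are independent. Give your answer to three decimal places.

Grand total N = 450.
Expected counts (row total × column total / N):
  Clicked, Variant A: 256×121/450 = 68.8356
  Clicked, Variant B: 256×179/450 = 101.8311
  Clicked, Variant C: 256×150/450 = 85.3333
  Ignored, Variant A: 194×121/450 = 52.1644
  Ignored, Variant B: 194×179/450 = 77.1689
  Ignored, Variant C: 194×150/450 = 64.6667
Contributions (O − E)²/E:
  (91 − 68.8356)²/68.8356 = 7.1367
  (90 − 101.8311)²/101.8311 = 1.3746
  (75 − 85.3333)²/85.3333 = 1.2513
  (30 − 52.1644)²/52.1644 = 9.4175
  (89 − 77.1689)²/77.1689 = 1.8139
  (75 − 64.6667)²/64.6667 = 1.6512
χ² = 7.1367 + 1.3746 + 1.2513 + 9.4175 + 1.8139 + 1.6512 = 22.645

22.645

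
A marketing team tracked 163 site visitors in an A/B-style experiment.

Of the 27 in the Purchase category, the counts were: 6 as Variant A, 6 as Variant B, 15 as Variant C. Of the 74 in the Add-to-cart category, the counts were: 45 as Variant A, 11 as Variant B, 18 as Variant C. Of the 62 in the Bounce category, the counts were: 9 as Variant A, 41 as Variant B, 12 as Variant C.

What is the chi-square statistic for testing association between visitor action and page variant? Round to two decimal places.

57.51

Row totals: 27, 74, 62. Column totals: 60, 58, 45. Grand total N = 163.
Expected counts (row total × column total / N):
  Purchase, Variant A: 27×60/163 = 9.939
  Purchase, Variant B: 27×58/163 = 9.607
  Purchase, Variant C: 27×45/163 = 7.454
  Add-to-cart, Variant A: 74×60/163 = 27.239
  Add-to-cart, Variant B: 74×58/163 = 26.331
  Add-to-cart, Variant C: 74×45/163 = 20.429
  Bounce, Variant A: 62×60/163 = 22.822
  Bounce, Variant B: 62×58/163 = 22.061
  Bounce, Variant C: 62×45/163 = 17.117
Contributions (O − E)²/E:
  (6 − 9.939)²/9.939 = 1.5611
  (6 − 9.607)²/9.607 = 1.3543
  (15 − 7.454)²/7.454 = 7.6391
  (45 − 27.239)²/27.239 = 11.5809
  (11 − 26.331)²/26.331 = 8.9263
  (18 − 20.429)²/20.429 = 0.2888
  (9 − 22.822)²/22.822 = 8.3712
  (41 − 22.061)²/22.061 = 16.2588
  (12 − 17.117)²/17.117 = 1.5297
χ² = 1.5611 + 1.3543 + 7.6391 + 11.5809 + 8.9263 + 0.2888 + 8.3712 + 16.2588 + 1.5297 = 57.51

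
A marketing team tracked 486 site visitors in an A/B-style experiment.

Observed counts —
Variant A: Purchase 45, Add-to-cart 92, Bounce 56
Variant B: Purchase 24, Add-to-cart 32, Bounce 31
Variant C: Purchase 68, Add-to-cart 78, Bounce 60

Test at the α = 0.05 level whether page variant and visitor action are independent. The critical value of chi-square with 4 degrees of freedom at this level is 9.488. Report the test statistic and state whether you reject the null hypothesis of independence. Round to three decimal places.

Row totals: 193, 87, 206. Column totals: 137, 202, 147. Grand total N = 486.
Expected counts (row total × column total / N):
  Variant A, Purchase: 193×137/486 = 54.4053
  Variant A, Add-to-cart: 193×202/486 = 80.2181
  Variant A, Bounce: 193×147/486 = 58.3765
  Variant B, Purchase: 87×137/486 = 24.5247
  Variant B, Add-to-cart: 87×202/486 = 36.1605
  Variant B, Bounce: 87×147/486 = 26.3148
  Variant C, Purchase: 206×137/486 = 58.0700
  Variant C, Add-to-cart: 206×202/486 = 85.6214
  Variant C, Bounce: 206×147/486 = 62.3086
Contributions (O − E)²/E:
  (45 − 54.4053)²/54.4053 = 1.6259
  (92 − 80.2181)²/80.2181 = 1.7304
  (56 − 58.3765)²/58.3765 = 0.0967
  (24 − 24.5247)²/24.5247 = 0.0112
  (32 − 36.1605)²/36.1605 = 0.4787
  (31 − 26.3148)²/26.3148 = 0.8342
  (68 − 58.0700)²/58.0700 = 1.6980
  (78 − 85.6214)²/85.6214 = 0.6784
  (60 − 62.3086)²/62.3086 = 0.0855
χ² = 1.6259 + 1.7304 + 0.0967 + 0.0112 + 0.4787 + 0.8342 + 1.6980 + 0.6784 + 0.0855 = 7.239
df = (3−1)(3−1) = 4. Since 7.239 < 9.488, fail to reject the null hypothesis of independence at α = 0.05.

7.239; fail to reject H₀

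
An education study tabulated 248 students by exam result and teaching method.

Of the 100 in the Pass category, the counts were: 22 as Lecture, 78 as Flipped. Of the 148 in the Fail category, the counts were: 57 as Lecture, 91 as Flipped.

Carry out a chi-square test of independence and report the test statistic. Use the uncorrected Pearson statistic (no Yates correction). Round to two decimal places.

7.50

Row totals: 100, 148. Column totals: 79, 169. Grand total N = 248.
Expected counts (row total × column total / N):
  Pass, Lecture: 100×79/248 = 31.855
  Pass, Flipped: 100×169/248 = 68.145
  Fail, Lecture: 148×79/248 = 47.145
  Fail, Flipped: 148×169/248 = 100.855
Contributions (O − E)²/E:
  (22 − 31.855)²/31.855 = 3.0488
  (78 − 68.145)²/68.145 = 1.4252
  (57 − 47.145)²/47.145 = 2.0600
  (91 − 100.855)²/100.855 = 0.9630
χ² = 3.0488 + 1.4252 + 2.0600 + 0.9630 = 7.50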